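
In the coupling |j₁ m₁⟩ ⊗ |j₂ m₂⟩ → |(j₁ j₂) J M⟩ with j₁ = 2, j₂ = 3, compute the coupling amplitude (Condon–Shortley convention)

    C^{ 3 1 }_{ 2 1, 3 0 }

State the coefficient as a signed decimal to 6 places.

triangle: 2!×2!×4!/9! = 96/362880
(j±m)!: 3!×1!×3!×3!×4!×2! = 10368
prefactor² = (2J+1)×Δ×N² = 96/5
  k=0: +1/(0!×2!×1!×3!×1!×1!) = 1/12
  k=1: −1/(1!×1!×0!×2!×2!×2!) = -1/8
Σ = -1/24  ⇒  CG² = 96/5×(-1/24)² = 1/30
CG = −√(1/30) = -0.182574

-0.182574  (= −√(1/30))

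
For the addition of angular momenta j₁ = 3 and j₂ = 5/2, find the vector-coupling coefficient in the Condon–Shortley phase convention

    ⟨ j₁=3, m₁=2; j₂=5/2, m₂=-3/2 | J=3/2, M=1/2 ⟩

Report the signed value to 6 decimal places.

-0.218218  (= −√(1/21))

j₁+j₂−J=4  J+j₁−j₂=2  J−j₁+j₂=1  j₁+j₂+J+1=8
(j₁±m₁, j₂±m₂, J±M) = (5,1,1,4,2,1)
P² = 192/7
sum k=0..1:
  [0] +1/24 = 1/24
  [1] −1/12 = -1/12
S = -1/24
C² = P²·S² = 1/21 ; C = -0.218218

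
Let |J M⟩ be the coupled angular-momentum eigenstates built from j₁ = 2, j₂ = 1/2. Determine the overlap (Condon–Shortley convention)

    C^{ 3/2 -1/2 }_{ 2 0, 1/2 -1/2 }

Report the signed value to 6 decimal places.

+√(2/5) ≈ +0.632456

j₁+j₂−J=1  J+j₁−j₂=3  J−j₁+j₂=0  j₁+j₂+J+1=5
(j₁±m₁, j₂±m₂, J±M) = (2,2,0,1,1,2)
P² = 8/5
sum k=0..0:
  [0] +1/2 = 1/2
S = 1/2
C² = P²·S² = 2/5 ; C = +0.632456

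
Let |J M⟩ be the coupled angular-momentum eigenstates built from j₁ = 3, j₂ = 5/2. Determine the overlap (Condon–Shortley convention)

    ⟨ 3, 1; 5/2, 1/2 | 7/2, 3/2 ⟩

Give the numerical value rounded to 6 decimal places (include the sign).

-0.487950  (= −√(5/21))

√[8·2!4!3!/10! · 4!2!3!2!5!2!] = √(3072/35)
  +(−1)^0/∏(0,2,2,3,2,0)! = 1/48  (running 1/48)
  +(−1)^1/∏(1,1,1,2,3,1)! = -1/12  (running -1/16)
  +(−1)^2/∏(2,0,0,1,4,2)! = 1/96  (running -5/96)
⟨..|..⟩ = √(3072/35)·(-5/96) = -0.487950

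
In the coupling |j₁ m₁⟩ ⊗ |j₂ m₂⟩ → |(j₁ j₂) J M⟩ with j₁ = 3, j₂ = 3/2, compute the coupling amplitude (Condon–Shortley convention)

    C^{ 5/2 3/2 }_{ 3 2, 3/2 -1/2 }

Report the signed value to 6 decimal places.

j₁+j₂−J=2  J+j₁−j₂=4  J−j₁+j₂=1  j₁+j₂+J+1=8
(j₁±m₁, j₂±m₂, J±M) = (5,1,1,2,4,1)
P² = 288/7
sum k=0..1:
  [0] +1/12 = 1/12
  [1] −1/24 = -1/24
S = 1/24
C² = P²·S² = 1/14 ; C = +0.267261

+√(1/14) = +0.267261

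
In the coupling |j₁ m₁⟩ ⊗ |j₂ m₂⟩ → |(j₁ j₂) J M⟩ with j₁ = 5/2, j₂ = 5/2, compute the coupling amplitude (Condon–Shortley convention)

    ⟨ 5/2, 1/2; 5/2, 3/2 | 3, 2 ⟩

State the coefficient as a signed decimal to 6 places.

-0.288675  (= −√(1/12))

√[7·2!3!3!/9! · 3!2!4!1!5!1!] = √(48)
  +(−1)^1/∏(1,1,1,3,2,0)! = -1/12  (running -1/12)
  +(−1)^2/∏(2,0,0,2,3,1)! = 1/24  (running -1/24)
⟨..|..⟩ = √(48)·(-1/24) = -0.288675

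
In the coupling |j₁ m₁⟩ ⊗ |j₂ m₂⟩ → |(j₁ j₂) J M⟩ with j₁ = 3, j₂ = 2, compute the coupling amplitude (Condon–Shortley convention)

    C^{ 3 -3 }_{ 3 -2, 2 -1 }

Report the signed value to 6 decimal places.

−√(5/12) ≈ -0.645497

triangle: 2!×4!×2!/9! = 96/362880
(j±m)!: 1!×5!×1!×3!×0!×6! = 518400
prefactor² = (2J+1)×Δ×N² = 960
  k=1: −1/(1!×1!×4!×0!×0!×2!) = -1/48
Σ = -1/48  ⇒  CG² = 960×(-1/48)² = 5/12
CG = −√(5/12) = -0.645497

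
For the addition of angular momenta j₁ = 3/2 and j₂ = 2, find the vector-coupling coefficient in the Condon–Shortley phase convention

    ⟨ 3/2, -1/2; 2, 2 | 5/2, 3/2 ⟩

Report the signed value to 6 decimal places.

j₁+j₂−J=1  J+j₁−j₂=2  J−j₁+j₂=3  j₁+j₂+J+1=7
(j₁±m₁, j₂±m₂, J±M) = (1,2,4,0,4,1)
P² = 576/35
sum k=1..1:
  [1] −1/6 = -1/6
S = -1/6
C² = P²·S² = 16/35 ; C = -0.676123

-0.676123  (= −√(16/35))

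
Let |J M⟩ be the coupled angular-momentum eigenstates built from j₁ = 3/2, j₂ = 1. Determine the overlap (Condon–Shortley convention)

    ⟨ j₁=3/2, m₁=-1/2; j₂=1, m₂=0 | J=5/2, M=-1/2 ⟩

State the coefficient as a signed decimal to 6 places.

+0.774597  (= +√(3/5))

triangle: 0!·3!·2!/6! = 12/720
(j±m)!: 1!·2!·1!·1!·2!·3! = 24
prefactor² = (2J+1)·Δ·N² = 12/5
  k=0: +1/(0!·0!·2!·1!·1!·1!) = 1/2
Σ = 1/2  ⇒  CG² = 12/5·1/2² = 3/5
CG = +√(3/5) = +0.774597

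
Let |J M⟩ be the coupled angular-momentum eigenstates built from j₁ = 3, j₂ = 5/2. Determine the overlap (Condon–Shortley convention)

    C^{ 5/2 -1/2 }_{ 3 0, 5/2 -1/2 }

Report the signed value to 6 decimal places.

triangle: 3!×3!×2!/9! = 72/362880
(j±m)!: 3!×3!×2!×3!×2!×3! = 5184
prefactor² = (2J+1)×Δ×N² = 216/35
  k=0: +1/(0!×3!×3!×2!×0!×0!) = 1/72
  k=1: −1/(1!×2!×2!×1!×1!×1!) = -1/4
  k=2: +1/(2!×1!×1!×0!×2!×2!) = 1/8
Σ = -1/9  ⇒  CG² = 216/35×(-1/9)² = 8/105
CG = −√(8/105) = -0.276026

-0.276026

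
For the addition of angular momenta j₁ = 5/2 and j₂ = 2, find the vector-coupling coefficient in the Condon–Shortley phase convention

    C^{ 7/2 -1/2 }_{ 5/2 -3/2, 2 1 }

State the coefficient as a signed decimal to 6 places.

−√(121/315) = -0.619780

√[8·1!4!3!/9! · 1!4!3!1!3!4!] = √(2304/35)
  +(−1)^0/∏(0,1,4,3,0,0)! = 1/144  (running 1/144)
  +(−1)^1/∏(1,0,3,2,1,1)! = -1/12  (running -11/144)
⟨..|..⟩ = √(2304/35)·(-11/144) = -0.619780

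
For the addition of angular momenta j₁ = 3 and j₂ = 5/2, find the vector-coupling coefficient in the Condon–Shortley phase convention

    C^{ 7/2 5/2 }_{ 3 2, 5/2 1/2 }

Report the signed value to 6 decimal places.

−√(2/63) = -0.178174

√[8·2!4!3!/10! · 5!1!3!2!6!1!] = √(4608/7)
  +(−1)^0/∏(0,2,1,3,3,0)! = 1/72  (running 1/72)
  +(−1)^1/∏(1,1,0,2,4,1)! = -1/48  (running -1/144)
⟨..|..⟩ = √(4608/7)·(-1/144) = -0.178174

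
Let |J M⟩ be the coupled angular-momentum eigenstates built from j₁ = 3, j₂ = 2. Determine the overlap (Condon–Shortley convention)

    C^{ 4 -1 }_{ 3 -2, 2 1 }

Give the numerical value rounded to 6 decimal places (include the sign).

-0.591608  (= −√(7/20))

√[9·1!5!3!/10! · 1!5!3!1!3!5!] = √(6480/7)
  +(−1)^0/∏(0,1,5,3,0,0)! = 1/720  (running 1/720)
  +(−1)^1/∏(1,0,4,2,1,1)! = -1/48  (running -7/360)
⟨..|..⟩ = √(6480/7)·(-7/360) = -0.591608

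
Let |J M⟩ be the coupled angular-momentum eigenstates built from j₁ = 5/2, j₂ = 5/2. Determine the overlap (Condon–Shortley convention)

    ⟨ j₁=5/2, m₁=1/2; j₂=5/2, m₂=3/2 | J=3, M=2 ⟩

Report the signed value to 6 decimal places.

triangle: 2!×3!×3!/9! = 72/362880
(j±m)!: 3!×2!×4!×1!×5!×1! = 34560
prefactor² = (2J+1)×Δ×N² = 48
  k=1: −1/(1!×1!×1!×3!×2!×0!) = -1/12
  k=2: +1/(2!×0!×0!×2!×3!×1!) = 1/24
Σ = -1/24  ⇒  CG² = 48×(-1/24)² = 1/12
CG = −√(1/12) = -0.288675

-0.288675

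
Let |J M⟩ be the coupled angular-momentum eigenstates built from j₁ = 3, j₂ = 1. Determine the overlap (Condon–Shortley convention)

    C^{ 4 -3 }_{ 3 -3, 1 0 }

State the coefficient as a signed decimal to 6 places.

+√(1/4) ≈ +0.500000

√[9·0!6!2!/9! · 0!6!1!1!1!7!] = √(129600)
  +(−1)^0/∏(0,0,6,1,0,1)! = 1/720  (running 1/720)
⟨..|..⟩ = √(129600)·(1/720) = +0.500000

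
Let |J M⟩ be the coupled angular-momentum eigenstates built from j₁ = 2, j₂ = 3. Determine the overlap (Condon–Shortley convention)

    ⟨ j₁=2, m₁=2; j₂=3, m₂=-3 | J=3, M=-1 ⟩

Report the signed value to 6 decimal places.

√[7·2!2!4!/9! · 4!0!0!6!2!4!] = √(1536)
  +(−1)^0/∏(0,2,0,0,2,4)! = 1/96  (running 1/96)
⟨..|..⟩ = √(1536)·(1/96) = +0.408248

+0.408248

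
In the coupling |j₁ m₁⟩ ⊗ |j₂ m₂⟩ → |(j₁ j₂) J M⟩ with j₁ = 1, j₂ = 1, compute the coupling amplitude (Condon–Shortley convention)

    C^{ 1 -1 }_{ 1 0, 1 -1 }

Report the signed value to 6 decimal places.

+√(1/2) = +0.707107

√[3·1!1!1!/4! · 1!1!0!2!0!2!] = √(1/2)
  +(−1)^0/∏(0,1,1,0,0,1)! = 1  (running 1)
⟨..|..⟩ = √(1/2)·(1) = +0.707107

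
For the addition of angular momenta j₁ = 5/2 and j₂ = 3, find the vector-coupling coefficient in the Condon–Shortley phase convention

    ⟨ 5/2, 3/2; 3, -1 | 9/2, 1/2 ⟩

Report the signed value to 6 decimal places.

+√(35/99) = +0.594588

√[10·1!4!5!/11! · 4!1!2!4!5!4!] = √(184320/77)
  +(−1)^0/∏(0,1,1,2,3,3)! = 1/72  (running 1/72)
  +(−1)^1/∏(1,0,0,1,4,4)! = -1/576  (running 7/576)
⟨..|..⟩ = √(184320/77)·(7/576) = +0.594588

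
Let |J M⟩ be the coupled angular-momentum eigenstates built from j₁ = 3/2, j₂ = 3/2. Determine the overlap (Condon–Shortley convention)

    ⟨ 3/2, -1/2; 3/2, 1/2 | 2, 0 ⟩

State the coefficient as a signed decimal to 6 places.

-0.500000  (= −√(1/4))

√[5·1!2!2!/6! · 1!2!2!1!2!2!] = √(4/9)
  +(−1)^0/∏(0,1,2,2,0,0)! = 1/4  (running 1/4)
  +(−1)^1/∏(1,0,1,1,1,1)! = -1  (running -3/4)
⟨..|..⟩ = √(4/9)·(-3/4) = -0.500000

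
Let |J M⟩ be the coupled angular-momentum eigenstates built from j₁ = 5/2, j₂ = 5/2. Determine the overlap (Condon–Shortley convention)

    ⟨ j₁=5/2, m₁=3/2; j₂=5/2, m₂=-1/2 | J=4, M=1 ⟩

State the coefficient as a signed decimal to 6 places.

j₁+j₂−J=1  J+j₁−j₂=4  J−j₁+j₂=4  j₁+j₂+J+1=10
(j₁±m₁, j₂±m₂, J±M) = (4,1,2,3,5,3)
P² = 10368/35
sum k=0..1:
  [0] +1/24 = 1/24
  [1] −1/144 = -1/144
S = 5/144
C² = P²·S² = 5/14 ; C = +0.597614

+0.597614  (= +√(5/14))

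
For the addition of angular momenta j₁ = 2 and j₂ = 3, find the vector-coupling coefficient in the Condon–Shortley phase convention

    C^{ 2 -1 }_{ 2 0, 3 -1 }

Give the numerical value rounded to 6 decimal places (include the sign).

−√(1/7) ≈ -0.377964

triangle: 3!·1!·3!/8! = 36/40320
(j±m)!: 2!·2!·2!·4!·1!·3! = 1152
prefactor² = (2J+1)·Δ·N² = 36/7
  k=1: −1/(1!·2!·1!·1!·0!·2!) = -1/4
  k=2: +1/(2!·1!·0!·0!·1!·3!) = 1/12
Σ = -1/6  ⇒  CG² = 36/7·(-1/6)² = 1/7
CG = −√(1/7) = -0.377964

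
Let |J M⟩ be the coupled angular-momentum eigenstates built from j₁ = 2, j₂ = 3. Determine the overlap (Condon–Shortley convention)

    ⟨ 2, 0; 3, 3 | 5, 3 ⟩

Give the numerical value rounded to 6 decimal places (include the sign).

+√(2/15) = +0.365148

√[11·0!4!6!/11! · 2!2!6!0!8!2!] = √(1105920)
  +(−1)^0/∏(0,0,2,6,2,0)! = 1/2880  (running 1/2880)
⟨..|..⟩ = √(1105920)·(1/2880) = +0.365148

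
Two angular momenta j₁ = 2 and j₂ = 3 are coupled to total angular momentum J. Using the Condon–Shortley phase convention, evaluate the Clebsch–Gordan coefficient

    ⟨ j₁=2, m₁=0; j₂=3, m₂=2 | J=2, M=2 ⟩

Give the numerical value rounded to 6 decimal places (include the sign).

+√(5/14) = +0.597614

√[5·3!1!3!/8! · 2!2!5!1!4!0!] = √(360/7)
  +(−1)^2/∏(2,1,0,3,1,0)! = 1/12  (running 1/12)
⟨..|..⟩ = √(360/7)·(1/12) = +0.597614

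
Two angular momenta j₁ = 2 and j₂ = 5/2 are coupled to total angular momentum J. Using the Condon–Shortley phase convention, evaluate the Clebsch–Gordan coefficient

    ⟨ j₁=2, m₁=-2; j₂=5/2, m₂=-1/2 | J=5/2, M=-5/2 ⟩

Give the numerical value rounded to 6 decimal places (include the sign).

j₁+j₂−J=2  J+j₁−j₂=2  J−j₁+j₂=3  j₁+j₂+J+1=8
(j₁±m₁, j₂±m₂, J±M) = (0,4,2,3,0,5)
P² = 864/7
sum k=2..2:
  [2] +1/24 = 1/24
S = 1/24
C² = P²·S² = 3/14 ; C = +0.462910

+√(3/14) = +0.462910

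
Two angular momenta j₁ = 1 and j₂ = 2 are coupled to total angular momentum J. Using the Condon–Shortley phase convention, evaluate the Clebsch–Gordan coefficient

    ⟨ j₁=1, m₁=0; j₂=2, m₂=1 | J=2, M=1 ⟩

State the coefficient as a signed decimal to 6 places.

j₁+j₂−J=1  J+j₁−j₂=1  J−j₁+j₂=3  j₁+j₂+J+1=6
(j₁±m₁, j₂±m₂, J±M) = (1,1,3,1,3,1)
P² = 3/2
sum k=0..1:
  [0] +1/6 = 1/6
  [1] −1/2 = -1/2
S = -1/3
C² = P²·S² = 1/6 ; C = -0.408248

-0.408248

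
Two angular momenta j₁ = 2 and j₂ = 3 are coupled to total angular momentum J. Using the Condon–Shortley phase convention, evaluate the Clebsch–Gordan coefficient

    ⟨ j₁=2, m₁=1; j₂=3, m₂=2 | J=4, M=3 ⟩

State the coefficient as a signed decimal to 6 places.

−√(1/20) ≈ -0.223607

triangle: 1!·3!·5!/10! = 720/3628800
(j±m)!: 3!·1!·5!·1!·7!·1! = 3628800
prefactor² = (2J+1)·Δ·N² = 6480
  k=0: +1/(0!·1!·1!·5!·2!·0!) = 1/240
  k=1: −1/(1!·0!·0!·4!·3!·1!) = -1/144
Σ = -1/360  ⇒  CG² = 6480·(-1/360)² = 1/20
CG = −√(1/20) = -0.223607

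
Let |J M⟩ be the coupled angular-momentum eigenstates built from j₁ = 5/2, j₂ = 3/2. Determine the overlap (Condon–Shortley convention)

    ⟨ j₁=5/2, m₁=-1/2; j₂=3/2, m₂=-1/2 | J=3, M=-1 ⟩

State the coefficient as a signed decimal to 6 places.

+√(1/60) ≈ +0.129099

√[7·1!4!2!/8! · 2!3!1!2!2!4!] = √(48/5)
  +(−1)^0/∏(0,1,3,1,1,1)! = 1/6  (running 1/6)
  +(−1)^1/∏(1,0,2,0,2,2)! = -1/8  (running 1/24)
⟨..|..⟩ = √(48/5)·(1/24) = +0.129099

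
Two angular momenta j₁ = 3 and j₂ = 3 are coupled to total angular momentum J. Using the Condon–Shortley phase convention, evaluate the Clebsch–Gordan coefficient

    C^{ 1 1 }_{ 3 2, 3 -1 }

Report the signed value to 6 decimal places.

-0.422577

triangle: 5!*1!*1!/8! = 120/40320
(j±m)!: 5!*1!*2!*4!*2!*0! = 11520
prefactor² = (2J+1)*Δ*N² = 720/7
  k=1: −1/(1!*4!*0!*1!*1!*0!) = -1/24
Σ = -1/24  ⇒  CG² = 720/7*(-1/24)² = 5/28
CG = −√(5/28) = -0.422577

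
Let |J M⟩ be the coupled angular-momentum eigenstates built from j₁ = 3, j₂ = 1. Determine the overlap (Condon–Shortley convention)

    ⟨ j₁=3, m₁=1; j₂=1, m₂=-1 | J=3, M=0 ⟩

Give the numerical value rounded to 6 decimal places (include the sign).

+0.707107

√[7·1!5!1!/8! · 4!2!0!2!3!3!] = √(72)
  +(−1)^0/∏(0,1,2,0,3,1)! = 1/12  (running 1/12)
⟨..|..⟩ = √(72)·(1/12) = +0.707107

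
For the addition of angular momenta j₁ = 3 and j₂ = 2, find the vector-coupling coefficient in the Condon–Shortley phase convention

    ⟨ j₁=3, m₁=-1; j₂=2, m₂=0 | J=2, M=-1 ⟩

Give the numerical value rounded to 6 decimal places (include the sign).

+0.377964  (= +√(1/7))

j₁+j₂−J=3  J+j₁−j₂=3  J−j₁+j₂=1  j₁+j₂+J+1=8
(j₁±m₁, j₂±m₂, J±M) = (2,4,2,2,1,3)
P² = 36/7
sum k=1..2:
  [1] −1/12 = -1/12
  [2] +1/4 = 1/4
S = 1/6
C² = P²·S² = 1/7 ; C = +0.377964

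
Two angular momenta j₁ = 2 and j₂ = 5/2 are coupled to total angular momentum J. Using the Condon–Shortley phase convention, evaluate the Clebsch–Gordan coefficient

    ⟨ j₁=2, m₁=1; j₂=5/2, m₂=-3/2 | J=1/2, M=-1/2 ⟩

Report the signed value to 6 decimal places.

-0.516398  (= −√(4/15))

j₁+j₂−J=4  J+j₁−j₂=0  J−j₁+j₂=1  j₁+j₂+J+1=6
(j₁±m₁, j₂±m₂, J±M) = (3,1,1,4,0,1)
P² = 48/5
sum k=1..1:
  [1] −1/6 = -1/6
S = -1/6
C² = P²·S² = 4/15 ; C = -0.516398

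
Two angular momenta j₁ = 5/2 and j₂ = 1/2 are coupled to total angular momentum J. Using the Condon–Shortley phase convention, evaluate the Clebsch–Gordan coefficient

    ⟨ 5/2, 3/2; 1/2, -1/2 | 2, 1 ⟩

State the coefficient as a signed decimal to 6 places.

triangle: 1!*4!*0!/6! = 24/720
(j±m)!: 4!*1!*0!*1!*3!*1! = 144
prefactor² = (2J+1)*Δ*N² = 24
  k=0: +1/(0!*1!*1!*0!*3!*0!) = 1/6
Σ = 1/6  ⇒  CG² = 24*1/6² = 2/3
CG = +√(2/3) = +0.816497

+0.816497  (= +√(2/3))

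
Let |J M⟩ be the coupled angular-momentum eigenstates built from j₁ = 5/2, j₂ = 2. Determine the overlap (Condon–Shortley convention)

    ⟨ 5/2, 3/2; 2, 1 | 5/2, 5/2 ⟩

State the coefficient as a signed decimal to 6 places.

√[6·2!3!2!/8! · 4!1!3!1!5!0!] = √(432/7)
  +(−1)^1/∏(1,1,0,2,3,0)! = -1/12  (running -1/12)
⟨..|..⟩ = √(432/7)·(-1/12) = -0.654654

-0.654654  (= −√(3/7))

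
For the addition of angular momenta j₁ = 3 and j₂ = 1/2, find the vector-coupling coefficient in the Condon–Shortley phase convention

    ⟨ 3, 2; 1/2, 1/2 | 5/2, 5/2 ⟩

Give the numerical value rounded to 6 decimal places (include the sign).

−√(1/7) = -0.377964

√[6·1!5!0!/7! · 5!1!1!0!5!0!] = √(14400/7)
  +(−1)^1/∏(1,0,0,0,5,0)! = -1/120  (running -1/120)
⟨..|..⟩ = √(14400/7)·(-1/120) = -0.377964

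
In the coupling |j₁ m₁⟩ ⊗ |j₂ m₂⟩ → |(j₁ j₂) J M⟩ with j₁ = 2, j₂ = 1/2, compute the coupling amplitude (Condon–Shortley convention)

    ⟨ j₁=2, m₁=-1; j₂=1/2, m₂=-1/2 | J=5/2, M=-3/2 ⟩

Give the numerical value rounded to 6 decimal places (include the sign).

triangle: 0!×4!×1!/6! = 24/720
(j±m)!: 1!×3!×0!×1!×1!×4! = 144
prefactor² = (2J+1)×Δ×N² = 144/5
  k=0: +1/(0!×0!×3!×0!×1!×1!) = 1/6
Σ = 1/6  ⇒  CG² = 144/5×1/6² = 4/5
CG = +√(4/5) = +0.894427

+√(4/5) = +0.894427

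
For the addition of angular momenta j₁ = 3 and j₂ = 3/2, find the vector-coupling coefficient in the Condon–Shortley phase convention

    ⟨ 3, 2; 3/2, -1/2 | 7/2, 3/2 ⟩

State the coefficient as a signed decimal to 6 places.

triangle: 1!·5!·2!/9! = 240/362880
(j±m)!: 5!·1!·1!·2!·5!·2! = 57600
prefactor² = (2J+1)·Δ·N² = 6400/21
  k=0: +1/(0!·1!·1!·1!·4!·1!) = 1/24
  k=1: −1/(1!·0!·0!·0!·5!·2!) = -1/240
Σ = 3/80  ⇒  CG² = 6400/21·3/80² = 3/7
CG = +√(3/7) = +0.654654

+0.654654  (= +√(3/7))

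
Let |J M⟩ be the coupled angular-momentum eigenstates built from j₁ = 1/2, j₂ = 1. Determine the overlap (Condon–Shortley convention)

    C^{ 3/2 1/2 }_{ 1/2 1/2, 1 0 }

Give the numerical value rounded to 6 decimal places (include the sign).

+√(2/3) = +0.816497

triangle: 0!·1!·2!/4! = 2/24
(j±m)!: 1!·0!·1!·1!·2!·1! = 2
prefactor² = (2J+1)·Δ·N² = 2/3
  k=0: +1/(0!·0!·0!·1!·1!·1!) = 1
Σ = 1  ⇒  CG² = 2/3·1² = 2/3
CG = +√(2/3) = +0.816497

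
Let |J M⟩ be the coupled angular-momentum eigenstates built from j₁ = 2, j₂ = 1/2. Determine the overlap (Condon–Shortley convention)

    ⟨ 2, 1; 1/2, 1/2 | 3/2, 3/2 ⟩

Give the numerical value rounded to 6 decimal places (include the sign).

triangle: 1!*3!*0!/5! = 6/120
(j±m)!: 3!*1!*1!*0!*3!*0! = 36
prefactor² = (2J+1)*Δ*N² = 36/5
  k=1: −1/(1!*0!*0!*0!*3!*0!) = -1/6
Σ = -1/6  ⇒  CG² = 36/5*(-1/6)² = 1/5
CG = −√(1/5) = -0.447214

-0.447214  (= −√(1/5))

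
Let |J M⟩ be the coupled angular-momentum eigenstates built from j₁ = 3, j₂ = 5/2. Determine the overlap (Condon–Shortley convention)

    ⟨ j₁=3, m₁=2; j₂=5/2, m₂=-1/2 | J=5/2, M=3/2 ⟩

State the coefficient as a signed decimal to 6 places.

j₁+j₂−J=3  J+j₁−j₂=3  J−j₁+j₂=2  j₁+j₂+J+1=9
(j₁±m₁, j₂±m₂, J±M) = (5,1,2,3,4,1)
P² = 288/7
sum k=0..1:
  [0] +1/24 = 1/24
  [1] −1/12 = -1/12
S = -1/24
C² = P²·S² = 1/14 ; C = -0.267261

−√(1/14) = -0.267261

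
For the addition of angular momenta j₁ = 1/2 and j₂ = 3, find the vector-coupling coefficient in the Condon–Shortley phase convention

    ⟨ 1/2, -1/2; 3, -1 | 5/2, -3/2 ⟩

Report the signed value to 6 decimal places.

j₁+j₂−J=1  J+j₁−j₂=0  J−j₁+j₂=5  j₁+j₂+J+1=7
(j₁±m₁, j₂±m₂, J±M) = (0,1,2,4,1,4)
P² = 1152/7
sum k=1..1:
  [1] −1/24 = -1/24
S = -1/24
C² = P²·S² = 2/7 ; C = -0.534522

−√(2/7) ≈ -0.534522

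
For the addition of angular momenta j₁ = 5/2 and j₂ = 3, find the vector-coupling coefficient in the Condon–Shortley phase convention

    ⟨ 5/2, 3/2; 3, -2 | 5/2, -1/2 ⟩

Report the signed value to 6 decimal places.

√[6·3!2!3!/9! · 4!1!1!5!2!3!] = √(288/7)
  +(−1)^0/∏(0,3,1,1,1,2)! = 1/12  (running 1/12)
  +(−1)^1/∏(1,2,0,0,2,3)! = -1/24  (running 1/24)
⟨..|..⟩ = √(288/7)·(1/24) = +0.267261

+0.267261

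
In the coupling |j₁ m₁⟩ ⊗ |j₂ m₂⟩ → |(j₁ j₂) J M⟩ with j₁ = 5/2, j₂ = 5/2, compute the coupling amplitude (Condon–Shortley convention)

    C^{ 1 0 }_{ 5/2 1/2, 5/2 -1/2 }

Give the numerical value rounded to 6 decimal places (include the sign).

+0.119523

triangle: 4!·1!·1!/7! = 24/5040
(j±m)!: 3!·2!·2!·3!·1!·1! = 144
prefactor² = (2J+1)·Δ·N² = 72/35
  k=1: −1/(1!·3!·1!·1!·0!·0!) = -1/6
  k=2: +1/(2!·2!·0!·0!·1!·1!) = 1/4
Σ = 1/12  ⇒  CG² = 72/35·1/12² = 1/70
CG = +√(1/70) = +0.119523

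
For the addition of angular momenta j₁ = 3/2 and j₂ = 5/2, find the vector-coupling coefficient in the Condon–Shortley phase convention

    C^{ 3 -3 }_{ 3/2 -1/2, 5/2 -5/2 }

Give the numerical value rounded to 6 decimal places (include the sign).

triangle: 1!×2!×4!/8! = 48/40320
(j±m)!: 1!×2!×0!×5!×0!×6! = 172800
prefactor² = (2J+1)×Δ×N² = 1440
  k=0: +1/(0!×1!×2!×0!×0!×4!) = 1/48
Σ = 1/48  ⇒  CG² = 1440×1/48² = 5/8
CG = +√(5/8) = +0.790569

+√(5/8) = +0.790569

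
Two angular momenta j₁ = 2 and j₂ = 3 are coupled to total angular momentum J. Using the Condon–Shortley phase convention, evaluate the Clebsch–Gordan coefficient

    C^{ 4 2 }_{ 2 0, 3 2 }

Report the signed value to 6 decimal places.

−√(12/35) = -0.585540

√[9·1!3!5!/10! · 2!2!5!1!6!2!] = √(8640/7)
  +(−1)^0/∏(0,1,2,5,1,0)! = 1/240  (running 1/240)
  +(−1)^1/∏(1,0,1,4,2,1)! = -1/48  (running -1/60)
⟨..|..⟩ = √(8640/7)·(-1/60) = -0.585540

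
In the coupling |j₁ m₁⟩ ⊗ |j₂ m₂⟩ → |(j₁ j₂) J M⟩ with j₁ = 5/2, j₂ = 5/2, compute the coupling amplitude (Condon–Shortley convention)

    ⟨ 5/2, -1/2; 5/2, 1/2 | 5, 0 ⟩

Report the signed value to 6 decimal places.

j₁+j₂−J=0  J+j₁−j₂=5  J−j₁+j₂=5  j₁+j₂+J+1=11
(j₁±m₁, j₂±m₂, J±M) = (2,3,3,2,5,5)
P² = 57600/7
sum k=0..0:
  [0] +1/144 = 1/144
S = 1/144
C² = P²·S² = 25/63 ; C = +0.629941

+√(25/63) ≈ +0.629941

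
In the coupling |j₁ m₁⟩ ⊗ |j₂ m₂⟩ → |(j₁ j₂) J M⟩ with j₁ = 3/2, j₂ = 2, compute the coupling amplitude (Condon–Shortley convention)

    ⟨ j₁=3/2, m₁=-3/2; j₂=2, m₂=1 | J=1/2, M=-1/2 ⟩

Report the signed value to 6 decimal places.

√[2·3!0!1!/5! · 0!3!3!1!0!1!] = √(18/5)
  +(−1)^3/∏(3,0,0,0,0,1)! = -1/6  (running -1/6)
⟨..|..⟩ = √(18/5)·(-1/6) = -0.316228

−√(1/10) ≈ -0.316228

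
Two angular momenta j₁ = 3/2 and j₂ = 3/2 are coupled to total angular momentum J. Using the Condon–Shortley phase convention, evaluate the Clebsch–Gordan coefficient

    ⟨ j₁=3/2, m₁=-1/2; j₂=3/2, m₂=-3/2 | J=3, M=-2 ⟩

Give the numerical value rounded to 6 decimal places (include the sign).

+0.707107  (= +√(1/2))

j₁+j₂−J=0  J+j₁−j₂=3  J−j₁+j₂=3  j₁+j₂+J+1=7
(j₁±m₁, j₂±m₂, J±M) = (1,2,0,3,1,5)
P² = 72
sum k=0..0:
  [0] +1/12 = 1/12
S = 1/12
C² = P²·S² = 1/2 ; C = +0.707107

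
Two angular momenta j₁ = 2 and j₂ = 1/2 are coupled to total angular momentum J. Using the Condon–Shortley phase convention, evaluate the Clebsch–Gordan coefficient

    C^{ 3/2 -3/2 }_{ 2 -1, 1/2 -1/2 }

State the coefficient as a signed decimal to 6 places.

+√(1/5) = +0.447214

triangle: 1!·3!·0!/5! = 6/120
(j±m)!: 1!·3!·0!·1!·0!·3! = 36
prefactor² = (2J+1)·Δ·N² = 36/5
  k=0: +1/(0!·1!·3!·0!·0!·0!) = 1/6
Σ = 1/6  ⇒  CG² = 36/5·1/6² = 1/5
CG = +√(1/5) = +0.447214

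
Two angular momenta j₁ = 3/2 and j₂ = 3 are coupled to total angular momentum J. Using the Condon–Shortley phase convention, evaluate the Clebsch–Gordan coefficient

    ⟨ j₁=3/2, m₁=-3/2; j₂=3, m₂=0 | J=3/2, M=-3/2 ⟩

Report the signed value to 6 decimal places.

triangle: 3!×0!×3!/7! = 36/5040
(j±m)!: 0!×3!×3!×3!×0!×3! = 1296
prefactor² = (2J+1)×Δ×N² = 1296/35
  k=3: −1/(3!×0!×0!×0!×0!×3!) = -1/36
Σ = -1/36  ⇒  CG² = 1296/35×(-1/36)² = 1/35
CG = −√(1/35) = -0.169031

−√(1/35) ≈ -0.169031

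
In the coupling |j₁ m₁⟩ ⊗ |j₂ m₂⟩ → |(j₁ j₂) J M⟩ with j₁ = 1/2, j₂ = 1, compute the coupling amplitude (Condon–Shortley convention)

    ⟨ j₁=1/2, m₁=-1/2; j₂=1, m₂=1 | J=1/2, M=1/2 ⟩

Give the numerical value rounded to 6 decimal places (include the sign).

-0.816497

triangle: 1!×0!×1!/3! = 1/6
(j±m)!: 0!×1!×2!×0!×1!×0! = 2
prefactor² = (2J+1)×Δ×N² = 2/3
  k=1: −1/(1!×0!×0!×1!×0!×0!) = -1
Σ = -1  ⇒  CG² = 2/3×(-1)² = 2/3
CG = −√(2/3) = -0.816497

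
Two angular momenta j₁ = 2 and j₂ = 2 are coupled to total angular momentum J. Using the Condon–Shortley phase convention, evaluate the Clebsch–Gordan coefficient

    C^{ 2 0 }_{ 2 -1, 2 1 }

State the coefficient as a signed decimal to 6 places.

√[5·2!2!2!/7! · 1!3!3!1!2!2!] = √(8/7)
  +(−1)^1/∏(1,1,2,2,0,0)! = -1/4  (running -1/4)
  +(−1)^2/∏(2,0,1,1,1,1)! = 1/2  (running 1/4)
⟨..|..⟩ = √(8/7)·(1/4) = +0.267261

+√(1/14) ≈ +0.267261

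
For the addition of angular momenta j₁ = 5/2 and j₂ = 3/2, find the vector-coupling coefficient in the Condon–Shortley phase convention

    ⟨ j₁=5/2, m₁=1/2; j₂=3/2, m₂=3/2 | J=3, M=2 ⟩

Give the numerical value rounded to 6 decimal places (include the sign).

√[7·1!4!2!/8! · 3!2!3!0!5!1!] = √(72)
  +(−1)^1/∏(1,0,1,2,3,0)! = -1/12  (running -1/12)
⟨..|..⟩ = √(72)·(-1/12) = -0.707107

−√(1/2) = -0.707107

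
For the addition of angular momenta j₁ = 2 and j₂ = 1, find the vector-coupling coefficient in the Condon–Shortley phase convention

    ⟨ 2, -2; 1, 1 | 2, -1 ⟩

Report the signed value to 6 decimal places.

triangle: 1!*3!*1!/6! = 6/720
(j±m)!: 0!*4!*2!*0!*1!*3! = 288
prefactor² = (2J+1)*Δ*N² = 12
  k=1: −1/(1!*0!*3!*1!*0!*0!) = -1/6
Σ = -1/6  ⇒  CG² = 12*(-1/6)² = 1/3
CG = −√(1/3) = -0.577350

−√(1/3) ≈ -0.577350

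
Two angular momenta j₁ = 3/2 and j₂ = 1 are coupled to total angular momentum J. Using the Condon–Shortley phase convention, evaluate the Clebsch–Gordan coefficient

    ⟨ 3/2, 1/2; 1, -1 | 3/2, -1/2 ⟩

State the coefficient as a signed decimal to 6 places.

j₁+j₂−J=1  J+j₁−j₂=2  J−j₁+j₂=1  j₁+j₂+J+1=5
(j₁±m₁, j₂±m₂, J±M) = (2,1,0,2,1,2)
P² = 8/15
sum k=0..0:
  [0] +1/1 = 1
S = 1
C² = P²·S² = 8/15 ; C = +0.730297

+0.730297  (= +√(8/15))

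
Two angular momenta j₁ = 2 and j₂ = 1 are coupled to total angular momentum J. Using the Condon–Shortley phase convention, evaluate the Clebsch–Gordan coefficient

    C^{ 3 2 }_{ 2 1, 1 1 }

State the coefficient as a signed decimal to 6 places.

√[7·0!4!2!/7! · 3!1!2!0!5!1!] = √(96)
  +(−1)^0/∏(0,0,1,2,3,0)! = 1/12  (running 1/12)
⟨..|..⟩ = √(96)·(1/12) = +0.816497

+√(2/3) ≈ +0.816497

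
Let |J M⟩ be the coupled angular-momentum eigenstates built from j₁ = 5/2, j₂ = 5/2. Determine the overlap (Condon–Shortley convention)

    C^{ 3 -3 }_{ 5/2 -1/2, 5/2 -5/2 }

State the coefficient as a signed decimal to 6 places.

triangle: 2!×3!×3!/9! = 72/362880
(j±m)!: 2!×3!×0!×5!×0!×6! = 1036800
prefactor² = (2J+1)×Δ×N² = 1440
  k=0: +1/(0!×2!×3!×0!×0!×3!) = 1/72
Σ = 1/72  ⇒  CG² = 1440×1/72² = 5/18
CG = +√(5/18) = +0.527046

+0.527046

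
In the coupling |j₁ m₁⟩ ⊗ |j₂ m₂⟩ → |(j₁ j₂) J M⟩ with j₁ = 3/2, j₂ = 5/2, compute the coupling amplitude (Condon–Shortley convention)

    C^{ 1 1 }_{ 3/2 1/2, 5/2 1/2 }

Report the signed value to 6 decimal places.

−√(3/20) = -0.387298

j₁+j₂−J=3  J+j₁−j₂=0  J−j₁+j₂=2  j₁+j₂+J+1=6
(j₁±m₁, j₂±m₂, J±M) = (2,1,3,2,2,0)
P² = 12/5
sum k=1..1:
  [1] −1/4 = -1/4
S = -1/4
C² = P²·S² = 3/20 ; C = -0.387298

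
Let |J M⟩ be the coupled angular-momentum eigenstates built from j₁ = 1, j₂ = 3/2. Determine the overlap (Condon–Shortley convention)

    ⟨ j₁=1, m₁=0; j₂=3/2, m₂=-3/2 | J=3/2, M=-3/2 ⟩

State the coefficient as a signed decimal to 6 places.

+√(3/5) ≈ +0.774597

triangle: 1!*1!*2!/5! = 2/120
(j±m)!: 1!*1!*0!*3!*0!*3! = 36
prefactor² = (2J+1)*Δ*N² = 12/5
  k=0: +1/(0!*1!*1!*0!*0!*2!) = 1/2
Σ = 1/2  ⇒  CG² = 12/5*1/2² = 3/5
CG = +√(3/5) = +0.774597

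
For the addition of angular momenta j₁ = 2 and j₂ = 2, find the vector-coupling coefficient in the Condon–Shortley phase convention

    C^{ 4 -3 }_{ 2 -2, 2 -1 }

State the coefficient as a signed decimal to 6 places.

+√(1/2) ≈ +0.707107

√[9·0!4!4!/9! · 0!4!1!3!1!7!] = √(10368)
  +(−1)^0/∏(0,0,4,1,0,3)! = 1/144  (running 1/144)
⟨..|..⟩ = √(10368)·(1/144) = +0.707107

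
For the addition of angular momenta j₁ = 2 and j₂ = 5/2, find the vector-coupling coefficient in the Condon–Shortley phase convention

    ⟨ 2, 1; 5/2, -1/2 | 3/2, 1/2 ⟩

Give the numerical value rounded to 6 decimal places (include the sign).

j₁+j₂−J=3  J+j₁−j₂=1  J−j₁+j₂=2  j₁+j₂+J+1=7
(j₁±m₁, j₂±m₂, J±M) = (3,1,2,3,2,1)
P² = 48/35
sum k=0..1:
  [0] +1/12 = 1/12
  [1] −1/2 = -1/2
S = -5/12
C² = P²·S² = 5/21 ; C = -0.487950

-0.487950  (= −√(5/21))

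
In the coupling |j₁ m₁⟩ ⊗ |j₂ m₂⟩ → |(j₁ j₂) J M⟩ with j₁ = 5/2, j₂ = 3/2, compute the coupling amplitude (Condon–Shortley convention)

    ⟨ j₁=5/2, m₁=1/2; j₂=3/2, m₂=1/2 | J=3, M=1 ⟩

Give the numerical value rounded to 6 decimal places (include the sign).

triangle: 1!·4!·2!/8! = 48/40320
(j±m)!: 3!·2!·2!·1!·4!·2! = 1152
prefactor² = (2J+1)·Δ·N² = 48/5
  k=0: +1/(0!·1!·2!·2!·2!·0!) = 1/8
  k=1: −1/(1!·0!·1!·1!·3!·1!) = -1/6
Σ = -1/24  ⇒  CG² = 48/5·(-1/24)² = 1/60
CG = −√(1/60) = -0.129099

-0.129099  (= −√(1/60))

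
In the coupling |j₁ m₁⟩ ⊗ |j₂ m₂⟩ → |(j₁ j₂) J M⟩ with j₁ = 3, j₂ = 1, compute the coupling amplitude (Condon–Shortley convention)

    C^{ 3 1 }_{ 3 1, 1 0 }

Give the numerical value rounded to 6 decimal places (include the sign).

+0.288675  (= +√(1/12))

triangle: 1!×5!×1!/8! = 120/40320
(j±m)!: 4!×2!×1!×1!×4!×2! = 2304
prefactor² = (2J+1)×Δ×N² = 48
  k=0: +1/(0!×1!×2!×1!×3!×0!) = 1/12
  k=1: −1/(1!×0!×1!×0!×4!×1!) = -1/24
Σ = 1/24  ⇒  CG² = 48×1/24² = 1/12
CG = +√(1/12) = +0.288675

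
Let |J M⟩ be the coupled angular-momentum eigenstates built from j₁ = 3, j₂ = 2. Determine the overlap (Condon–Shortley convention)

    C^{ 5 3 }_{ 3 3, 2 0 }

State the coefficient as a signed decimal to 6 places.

+√(2/15) = +0.365148

triangle: 0!×6!×4!/11! = 17280/39916800
(j±m)!: 6!×0!×2!×2!×8!×2! = 232243200
prefactor² = (2J+1)×Δ×N² = 1105920
  k=0: +1/(0!×0!×0!×2!×6!×2!) = 1/2880
Σ = 1/2880  ⇒  CG² = 1105920×1/2880² = 2/15
CG = +√(2/15) = +0.365148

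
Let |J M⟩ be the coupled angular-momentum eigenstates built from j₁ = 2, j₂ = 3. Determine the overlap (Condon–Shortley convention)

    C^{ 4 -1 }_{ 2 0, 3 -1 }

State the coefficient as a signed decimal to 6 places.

j₁+j₂−J=1  J+j₁−j₂=3  J−j₁+j₂=5  j₁+j₂+J+1=10
(j₁±m₁, j₂±m₂, J±M) = (2,2,2,4,3,5)
P² = 1728/7
sum k=0..1:
  [0] +1/24 = 1/24
  [1] −1/48 = -1/48
S = 1/48
C² = P²·S² = 3/28 ; C = +0.327327

+0.327327  (= +√(3/28))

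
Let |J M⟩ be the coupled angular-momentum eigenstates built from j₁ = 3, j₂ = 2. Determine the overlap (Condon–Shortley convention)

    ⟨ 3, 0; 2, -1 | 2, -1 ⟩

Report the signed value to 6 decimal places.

triangle: 3!×3!×1!/8! = 36/40320
(j±m)!: 3!×3!×1!×3!×1!×3! = 1296
prefactor² = (2J+1)×Δ×N² = 81/14
  k=0: +1/(0!×3!×3!×1!×0!×0!) = 1/36
  k=1: −1/(1!×2!×2!×0!×1!×1!) = -1/4
Σ = -2/9  ⇒  CG² = 81/14×(-2/9)² = 2/7
CG = −√(2/7) = -0.534522

-0.534522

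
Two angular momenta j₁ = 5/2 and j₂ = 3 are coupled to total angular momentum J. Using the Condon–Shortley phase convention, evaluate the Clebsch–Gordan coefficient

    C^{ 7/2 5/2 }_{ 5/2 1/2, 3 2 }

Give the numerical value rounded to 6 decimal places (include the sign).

j₁+j₂−J=2  J+j₁−j₂=3  J−j₁+j₂=4  j₁+j₂+J+1=10
(j₁±m₁, j₂±m₂, J±M) = (3,2,5,1,6,1)
P² = 4608/7
sum k=1..2:
  [1] −1/48 = -1/48
  [2] +1/72 = 1/72
S = -1/144
C² = P²·S² = 2/63 ; C = -0.178174

−√(2/63) ≈ -0.178174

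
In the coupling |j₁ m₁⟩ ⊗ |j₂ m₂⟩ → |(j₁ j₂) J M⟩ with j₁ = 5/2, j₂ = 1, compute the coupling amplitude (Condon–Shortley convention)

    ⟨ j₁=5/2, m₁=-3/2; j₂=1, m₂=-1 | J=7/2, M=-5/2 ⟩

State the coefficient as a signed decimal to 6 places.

+√(5/7) ≈ +0.845154

√[8·0!5!2!/8! · 1!4!0!2!1!6!] = √(11520/7)
  +(−1)^0/∏(0,0,4,0,1,2)! = 1/48  (running 1/48)
⟨..|..⟩ = √(11520/7)·(1/48) = +0.845154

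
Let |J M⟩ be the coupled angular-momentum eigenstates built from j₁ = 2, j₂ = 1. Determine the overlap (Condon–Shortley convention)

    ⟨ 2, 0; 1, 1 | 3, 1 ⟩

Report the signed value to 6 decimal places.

j₁+j₂−J=0  J+j₁−j₂=4  J−j₁+j₂=2  j₁+j₂+J+1=7
(j₁±m₁, j₂±m₂, J±M) = (2,2,2,0,4,2)
P² = 128/5
sum k=0..0:
  [0] +1/8 = 1/8
S = 1/8
C² = P²·S² = 2/5 ; C = +0.632456

+0.632456  (= +√(2/5))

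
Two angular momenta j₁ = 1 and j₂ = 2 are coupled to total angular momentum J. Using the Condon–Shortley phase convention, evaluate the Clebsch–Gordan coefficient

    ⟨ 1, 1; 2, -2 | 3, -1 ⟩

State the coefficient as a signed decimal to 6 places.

√[7·0!2!4!/7! · 2!0!0!4!2!4!] = √(768/5)
  +(−1)^0/∏(0,0,0,0,2,4)! = 1/48  (running 1/48)
⟨..|..⟩ = √(768/5)·(1/48) = +0.258199

+√(1/15) = +0.258199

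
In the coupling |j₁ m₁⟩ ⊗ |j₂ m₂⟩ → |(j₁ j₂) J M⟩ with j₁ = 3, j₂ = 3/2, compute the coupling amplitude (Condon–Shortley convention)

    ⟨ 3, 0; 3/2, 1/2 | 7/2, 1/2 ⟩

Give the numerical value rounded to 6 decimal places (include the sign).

−√(2/21) ≈ -0.308607

√[8·1!5!2!/9! · 3!3!2!1!4!3!] = √(384/7)
  +(−1)^0/∏(0,1,3,2,2,0)! = 1/24  (running 1/24)
  +(−1)^1/∏(1,0,2,1,3,1)! = -1/12  (running -1/24)
⟨..|..⟩ = √(384/7)·(-1/24) = -0.308607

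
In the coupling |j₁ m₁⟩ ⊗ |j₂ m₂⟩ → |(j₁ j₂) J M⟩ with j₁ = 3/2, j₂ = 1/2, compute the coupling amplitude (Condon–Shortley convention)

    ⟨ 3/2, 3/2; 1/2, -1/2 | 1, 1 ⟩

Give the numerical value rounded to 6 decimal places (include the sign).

triangle: 1!·2!·0!/4! = 2/24
(j±m)!: 3!·0!·0!·1!·2!·0! = 12
prefactor² = (2J+1)·Δ·N² = 3
  k=0: +1/(0!·1!·0!·0!·2!·0!) = 1/2
Σ = 1/2  ⇒  CG² = 3·1/2² = 3/4
CG = +√(3/4) = +0.866025

+0.866025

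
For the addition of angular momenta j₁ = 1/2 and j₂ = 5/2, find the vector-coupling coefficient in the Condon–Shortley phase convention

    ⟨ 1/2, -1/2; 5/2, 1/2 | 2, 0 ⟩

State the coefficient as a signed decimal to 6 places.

-0.707107

j₁+j₂−J=1  J+j₁−j₂=0  J−j₁+j₂=4  j₁+j₂+J+1=6
(j₁±m₁, j₂±m₂, J±M) = (0,1,3,2,2,2)
P² = 8
sum k=1..1:
  [1] −1/4 = -1/4
S = -1/4
C² = P²·S² = 1/2 ; C = -0.707107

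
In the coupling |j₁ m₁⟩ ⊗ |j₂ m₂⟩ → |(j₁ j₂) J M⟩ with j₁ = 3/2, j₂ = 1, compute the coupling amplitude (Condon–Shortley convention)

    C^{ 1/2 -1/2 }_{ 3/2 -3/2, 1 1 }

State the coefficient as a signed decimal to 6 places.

triangle: 2!·1!·0!/4! = 2/24
(j±m)!: 0!·3!·2!·0!·0!·1! = 12
prefactor² = (2J+1)·Δ·N² = 2
  k=2: +1/(2!·0!·1!·0!·0!·0!) = 1/2
Σ = 1/2  ⇒  CG² = 2·1/2² = 1/2
CG = +√(1/2) = +0.707107

+0.707107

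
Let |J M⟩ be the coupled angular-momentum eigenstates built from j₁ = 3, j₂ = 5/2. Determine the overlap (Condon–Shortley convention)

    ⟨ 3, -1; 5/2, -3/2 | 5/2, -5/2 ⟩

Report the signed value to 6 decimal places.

-0.534522  (= −√(2/7))

triangle: 3!*3!*2!/9! = 72/362880
(j±m)!: 2!*4!*1!*4!*0!*5! = 138240
prefactor² = (2J+1)*Δ*N² = 1152/7
  k=1: −1/(1!*2!*3!*0!*0!*2!) = -1/24
Σ = -1/24  ⇒  CG² = 1152/7*(-1/24)² = 2/7
CG = −√(2/7) = -0.534522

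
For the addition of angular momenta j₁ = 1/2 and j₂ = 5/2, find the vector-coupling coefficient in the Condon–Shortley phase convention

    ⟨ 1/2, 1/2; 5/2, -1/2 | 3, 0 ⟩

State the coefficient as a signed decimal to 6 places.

j₁+j₂−J=0  J+j₁−j₂=1  J−j₁+j₂=5  j₁+j₂+J+1=7
(j₁±m₁, j₂±m₂, J±M) = (1,0,2,3,3,3)
P² = 72
sum k=0..0:
  [0] +1/12 = 1/12
S = 1/12
C² = P²·S² = 1/2 ; C = +0.707107

+0.707107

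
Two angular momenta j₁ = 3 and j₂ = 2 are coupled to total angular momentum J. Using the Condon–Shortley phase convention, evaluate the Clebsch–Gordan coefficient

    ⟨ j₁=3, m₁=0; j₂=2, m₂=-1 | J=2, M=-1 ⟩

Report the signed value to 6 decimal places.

−√(2/7) = -0.534522

√[5·3!3!1!/8! · 3!3!1!3!1!3!] = √(81/14)
  +(−1)^0/∏(0,3,3,1,0,0)! = 1/36  (running 1/36)
  +(−1)^1/∏(1,2,2,0,1,1)! = -1/4  (running -2/9)
⟨..|..⟩ = √(81/14)·(-2/9) = -0.534522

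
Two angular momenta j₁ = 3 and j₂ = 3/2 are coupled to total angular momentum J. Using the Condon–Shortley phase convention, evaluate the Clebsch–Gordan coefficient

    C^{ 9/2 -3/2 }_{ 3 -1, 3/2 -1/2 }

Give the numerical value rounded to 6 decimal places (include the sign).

j₁+j₂−J=0  J+j₁−j₂=6  J−j₁+j₂=3  j₁+j₂+J+1=10
(j₁±m₁, j₂±m₂, J±M) = (2,4,1,2,3,6)
P² = 34560/7
sum k=0..0:
  [0] +1/96 = 1/96
S = 1/96
C² = P²·S² = 15/28 ; C = +0.731925

+0.731925  (= +√(15/28))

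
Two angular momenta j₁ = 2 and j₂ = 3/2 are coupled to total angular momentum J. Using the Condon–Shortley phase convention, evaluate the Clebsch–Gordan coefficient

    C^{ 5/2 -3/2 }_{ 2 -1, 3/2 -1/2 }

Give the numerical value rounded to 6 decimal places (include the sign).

−√(1/35) = -0.169031

triangle: 1!*3!*2!/7! = 12/5040
(j±m)!: 1!*3!*1!*2!*1!*4! = 288
prefactor² = (2J+1)*Δ*N² = 144/35
  k=0: +1/(0!*1!*3!*1!*0!*1!) = 1/6
  k=1: −1/(1!*0!*2!*0!*1!*2!) = -1/4
Σ = -1/12  ⇒  CG² = 144/35*(-1/12)² = 1/35
CG = −√(1/35) = -0.169031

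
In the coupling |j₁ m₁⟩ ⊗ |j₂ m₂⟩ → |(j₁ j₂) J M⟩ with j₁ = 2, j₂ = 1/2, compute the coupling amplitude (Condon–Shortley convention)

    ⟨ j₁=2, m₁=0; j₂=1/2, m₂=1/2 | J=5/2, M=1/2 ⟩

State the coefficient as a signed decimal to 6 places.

j₁+j₂−J=0  J+j₁−j₂=4  J−j₁+j₂=1  j₁+j₂+J+1=6
(j₁±m₁, j₂±m₂, J±M) = (2,2,1,0,3,2)
P² = 48/5
sum k=0..0:
  [0] +1/4 = 1/4
S = 1/4
C² = P²·S² = 3/5 ; C = +0.774597

+0.774597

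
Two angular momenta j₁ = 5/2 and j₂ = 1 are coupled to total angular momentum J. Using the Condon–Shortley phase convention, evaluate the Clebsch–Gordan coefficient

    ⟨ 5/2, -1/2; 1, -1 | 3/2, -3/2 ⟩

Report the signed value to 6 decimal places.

+0.258199

triangle: 2!×3!×0!/6! = 12/720
(j±m)!: 2!×3!×0!×2!×0!×3! = 144
prefactor² = (2J+1)×Δ×N² = 48/5
  k=0: +1/(0!×2!×3!×0!×0!×0!) = 1/12
Σ = 1/12  ⇒  CG² = 48/5×1/12² = 1/15
CG = +√(1/15) = +0.258199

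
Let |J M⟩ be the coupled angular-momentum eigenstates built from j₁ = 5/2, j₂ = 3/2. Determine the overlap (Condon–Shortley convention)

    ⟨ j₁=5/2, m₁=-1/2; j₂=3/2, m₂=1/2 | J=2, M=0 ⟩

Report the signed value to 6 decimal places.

-0.267261  (= −√(1/14))

triangle: 2!×3!×1!/7! = 12/5040
(j±m)!: 2!×3!×2!×1!×2!×2! = 96
prefactor² = (2J+1)×Δ×N² = 8/7
  k=1: −1/(1!×1!×2!×1!×1!×0!) = -1/2
  k=2: +1/(2!×0!×1!×0!×2!×1!) = 1/4
Σ = -1/4  ⇒  CG² = 8/7×(-1/4)² = 1/14
CG = −√(1/14) = -0.267261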